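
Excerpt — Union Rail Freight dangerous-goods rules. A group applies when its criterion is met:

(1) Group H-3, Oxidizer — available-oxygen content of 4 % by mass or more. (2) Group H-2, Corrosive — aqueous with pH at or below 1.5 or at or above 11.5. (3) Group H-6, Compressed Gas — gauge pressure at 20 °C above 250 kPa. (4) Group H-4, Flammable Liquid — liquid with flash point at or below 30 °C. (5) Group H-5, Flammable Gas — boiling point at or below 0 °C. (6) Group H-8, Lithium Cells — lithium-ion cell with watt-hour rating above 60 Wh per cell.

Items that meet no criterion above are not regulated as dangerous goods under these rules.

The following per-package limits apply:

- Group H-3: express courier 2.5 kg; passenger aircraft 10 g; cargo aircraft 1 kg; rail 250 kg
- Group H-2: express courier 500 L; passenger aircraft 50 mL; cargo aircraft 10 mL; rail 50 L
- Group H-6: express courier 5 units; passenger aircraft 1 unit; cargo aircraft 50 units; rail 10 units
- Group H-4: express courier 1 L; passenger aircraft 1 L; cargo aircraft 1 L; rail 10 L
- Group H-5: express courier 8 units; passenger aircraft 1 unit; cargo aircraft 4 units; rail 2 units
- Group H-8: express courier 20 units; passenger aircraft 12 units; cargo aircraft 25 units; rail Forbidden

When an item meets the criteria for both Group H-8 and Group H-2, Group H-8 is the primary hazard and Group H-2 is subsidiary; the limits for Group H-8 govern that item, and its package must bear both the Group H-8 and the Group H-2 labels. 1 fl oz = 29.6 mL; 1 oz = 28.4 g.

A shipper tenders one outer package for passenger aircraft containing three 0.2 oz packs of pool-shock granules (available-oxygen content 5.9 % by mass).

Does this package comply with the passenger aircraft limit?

Available-oxygen content 5.9 % by mass meets the Group H-3 criterion (Oxidizer), so the pool-shock granules are Group H-3.
Group H-3 quantity: three 0.2 oz packs = 17.04 g.
17.04 g exceeds the passenger aircraft limit of 10 g for Group H-3.

No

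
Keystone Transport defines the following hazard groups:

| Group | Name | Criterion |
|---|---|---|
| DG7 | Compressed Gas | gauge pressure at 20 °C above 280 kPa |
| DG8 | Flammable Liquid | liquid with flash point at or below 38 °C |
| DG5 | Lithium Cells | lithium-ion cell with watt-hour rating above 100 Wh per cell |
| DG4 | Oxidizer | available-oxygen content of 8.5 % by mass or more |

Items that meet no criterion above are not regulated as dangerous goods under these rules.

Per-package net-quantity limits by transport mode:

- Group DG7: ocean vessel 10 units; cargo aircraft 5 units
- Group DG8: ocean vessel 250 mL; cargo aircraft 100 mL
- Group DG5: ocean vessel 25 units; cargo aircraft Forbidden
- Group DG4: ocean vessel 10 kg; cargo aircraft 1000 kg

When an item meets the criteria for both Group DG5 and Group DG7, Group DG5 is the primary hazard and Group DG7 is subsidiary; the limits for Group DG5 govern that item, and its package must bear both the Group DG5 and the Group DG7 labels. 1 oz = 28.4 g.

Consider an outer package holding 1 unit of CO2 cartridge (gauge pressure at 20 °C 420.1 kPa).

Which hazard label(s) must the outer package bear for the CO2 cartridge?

The CO2 cartridge has gauge pressure at 20 °C 420.1 kPa, which is > 280 kPa, so it is Group DG7 (Compressed Gas).
Only the Group DG7 label is required.

Group DG7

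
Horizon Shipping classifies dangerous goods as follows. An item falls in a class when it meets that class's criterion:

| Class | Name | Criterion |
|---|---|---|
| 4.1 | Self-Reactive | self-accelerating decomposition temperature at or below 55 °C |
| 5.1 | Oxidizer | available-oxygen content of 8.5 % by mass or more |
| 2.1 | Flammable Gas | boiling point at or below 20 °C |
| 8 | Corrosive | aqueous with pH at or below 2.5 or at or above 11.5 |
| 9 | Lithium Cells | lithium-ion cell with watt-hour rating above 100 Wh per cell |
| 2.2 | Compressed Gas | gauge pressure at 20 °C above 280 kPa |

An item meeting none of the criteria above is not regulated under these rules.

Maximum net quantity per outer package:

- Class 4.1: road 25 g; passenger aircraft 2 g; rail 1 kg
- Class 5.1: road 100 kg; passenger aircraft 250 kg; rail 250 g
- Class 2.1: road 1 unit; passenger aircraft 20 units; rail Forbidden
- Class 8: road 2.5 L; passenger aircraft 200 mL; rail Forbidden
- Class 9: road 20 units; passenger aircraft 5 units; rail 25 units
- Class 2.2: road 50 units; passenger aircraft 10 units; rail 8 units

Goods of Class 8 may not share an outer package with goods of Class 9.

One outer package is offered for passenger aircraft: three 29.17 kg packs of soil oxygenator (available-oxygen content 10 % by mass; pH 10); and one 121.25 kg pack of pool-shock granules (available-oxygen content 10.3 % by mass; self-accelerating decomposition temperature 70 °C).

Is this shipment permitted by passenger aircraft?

The soil oxygenator has available-oxygen content 10 % by mass, which is ≥ 8.5 % by mass, so it is Class 5.1 (Oxidizer).
The pool-shock granules have available-oxygen content 10.3 % by mass, which is ≥ 8.5 % by mass, so they are Class 5.1 (Oxidizer).
Total Class 5.1: (three 29.17 kg packs = 87.51 kg) + 121.25 kg = 208.76 kg.
208.76 kg is within the passenger aircraft limit of 250 kg for Class 5.1.

Yes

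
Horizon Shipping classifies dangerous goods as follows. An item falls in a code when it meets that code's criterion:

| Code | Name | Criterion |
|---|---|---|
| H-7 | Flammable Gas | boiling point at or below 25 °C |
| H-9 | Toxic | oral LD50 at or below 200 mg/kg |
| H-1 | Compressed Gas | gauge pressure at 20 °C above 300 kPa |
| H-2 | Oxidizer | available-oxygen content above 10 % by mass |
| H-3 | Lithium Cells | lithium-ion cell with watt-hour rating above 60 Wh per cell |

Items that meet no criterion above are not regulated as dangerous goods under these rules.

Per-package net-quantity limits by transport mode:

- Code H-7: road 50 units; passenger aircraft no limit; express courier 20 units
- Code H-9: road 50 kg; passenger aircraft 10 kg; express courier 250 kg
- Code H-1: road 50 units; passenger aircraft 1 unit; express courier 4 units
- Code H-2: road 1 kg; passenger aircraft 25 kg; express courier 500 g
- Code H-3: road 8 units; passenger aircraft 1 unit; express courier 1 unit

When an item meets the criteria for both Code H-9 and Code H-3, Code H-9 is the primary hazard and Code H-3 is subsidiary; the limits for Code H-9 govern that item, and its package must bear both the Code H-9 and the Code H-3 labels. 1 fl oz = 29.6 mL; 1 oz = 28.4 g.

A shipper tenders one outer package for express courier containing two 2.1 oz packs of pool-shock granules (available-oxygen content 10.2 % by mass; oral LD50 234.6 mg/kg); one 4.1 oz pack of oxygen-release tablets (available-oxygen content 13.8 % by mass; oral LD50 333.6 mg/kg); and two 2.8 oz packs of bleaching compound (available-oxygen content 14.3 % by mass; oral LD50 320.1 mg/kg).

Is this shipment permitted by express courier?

Available-oxygen content 10.2 % by mass meets the Code H-2 criterion (Oxidizer), so the pool-shock granules are Code H-2.
Oxygen-release tablets: available-oxygen content 13.8 % by mass > 10 % by mass → Code H-2 (Oxidizer).
Available-oxygen content 14.3 % by mass meets the Code H-2 criterion (Oxidizer), so the bleaching compound is Code H-2.
Code H-2 net quantity: (two 2.1 oz packs = 119.28 g) + (one 4.1 oz pack = 116.44 g) + (two 2.8 oz packs = 159.04 g) = 394.76 g.
That is within the Code H-2 express courier limit of 500 g.

Yes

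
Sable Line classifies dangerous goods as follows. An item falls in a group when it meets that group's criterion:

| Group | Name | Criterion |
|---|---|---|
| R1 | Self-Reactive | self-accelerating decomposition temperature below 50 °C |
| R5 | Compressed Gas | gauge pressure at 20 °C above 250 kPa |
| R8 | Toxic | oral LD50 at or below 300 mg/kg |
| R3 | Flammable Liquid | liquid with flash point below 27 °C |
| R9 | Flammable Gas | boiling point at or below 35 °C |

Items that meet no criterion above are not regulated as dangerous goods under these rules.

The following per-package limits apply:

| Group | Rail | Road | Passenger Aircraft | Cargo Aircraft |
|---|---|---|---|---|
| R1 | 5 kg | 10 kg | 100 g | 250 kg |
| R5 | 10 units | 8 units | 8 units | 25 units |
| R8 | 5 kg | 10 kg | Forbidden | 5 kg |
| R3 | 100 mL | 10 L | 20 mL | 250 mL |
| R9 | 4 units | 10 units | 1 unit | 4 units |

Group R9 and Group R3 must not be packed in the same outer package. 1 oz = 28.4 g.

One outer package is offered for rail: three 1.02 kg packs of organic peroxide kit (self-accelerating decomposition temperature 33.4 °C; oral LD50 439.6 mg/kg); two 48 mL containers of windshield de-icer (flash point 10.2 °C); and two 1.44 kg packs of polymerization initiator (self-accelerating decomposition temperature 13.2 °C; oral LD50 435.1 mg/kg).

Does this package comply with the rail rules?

No

The organic peroxide kit has self-accelerating decomposition temperature 33.4 °C, which is < 50 °C, so it is Group R1 (Self-Reactive).
With flash point 10.2 °C (< 27 °C), the windshield de-icer falls in Group R3.
The polymerization initiator has self-accelerating decomposition temperature 13.2 °C, which is < 50 °C, so it is Group R1 (Self-Reactive).
Group R3 quantity: two 48 mL containers = 96 mL.
96 mL ≤ 100 mL (rail limit, Group R3) — within limit.
Group R1 net quantity: (three 1.02 kg packs = 3.06 kg) + (two 1.44 kg packs = 2.88 kg) = 5.94 kg.
5.94 kg > 5 kg (rail limit, Group R1) — over the limit.
The segregation rule (Group R9 with Group R3) does not apply to Group R3 with Group R1.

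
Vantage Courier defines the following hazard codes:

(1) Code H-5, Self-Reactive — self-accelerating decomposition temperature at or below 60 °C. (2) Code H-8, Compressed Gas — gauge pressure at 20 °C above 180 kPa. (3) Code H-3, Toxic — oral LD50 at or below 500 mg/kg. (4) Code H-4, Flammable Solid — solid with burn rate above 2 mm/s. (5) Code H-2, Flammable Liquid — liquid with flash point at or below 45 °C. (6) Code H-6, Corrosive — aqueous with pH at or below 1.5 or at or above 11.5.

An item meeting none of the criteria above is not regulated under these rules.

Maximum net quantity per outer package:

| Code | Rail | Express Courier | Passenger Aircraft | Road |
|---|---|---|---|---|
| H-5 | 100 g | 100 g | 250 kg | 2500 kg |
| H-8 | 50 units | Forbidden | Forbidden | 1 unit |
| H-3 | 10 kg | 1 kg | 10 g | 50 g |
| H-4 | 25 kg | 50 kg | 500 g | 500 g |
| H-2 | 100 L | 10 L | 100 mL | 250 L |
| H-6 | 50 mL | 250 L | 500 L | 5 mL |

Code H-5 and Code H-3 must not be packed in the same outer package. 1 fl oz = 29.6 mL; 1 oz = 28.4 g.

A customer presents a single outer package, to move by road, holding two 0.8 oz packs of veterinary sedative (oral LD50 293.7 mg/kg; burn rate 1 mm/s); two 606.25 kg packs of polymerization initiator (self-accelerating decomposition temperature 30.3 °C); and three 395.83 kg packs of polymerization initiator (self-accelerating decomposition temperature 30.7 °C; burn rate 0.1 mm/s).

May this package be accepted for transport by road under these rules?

No

Veterinary sedative: oral LD50 293.7 mg/kg ≤ 500 mg/kg → Code H-3 (Toxic).
Self-accelerating decomposition temperature 30.3 °C meets the Code H-5 criterion (Self-Reactive), so the polymerization initiator is Code H-5.
Polymerization initiator: self-accelerating decomposition temperature 30.7 °C ≤ 60 °C → Code H-5 (Self-Reactive).
Total Code H-5: (two 606.25 kg packs = 1212.5 kg) + (three 395.83 kg packs = 1187.49 kg) = 2399.99 kg.
2399.99 kg ≤ 2500 kg (road limit, Code H-5) — within limit.
Code H-3 quantity: two 0.8 oz packs = 45.44 g.
That is within the Code H-3 road limit of 50 g.
Code H-5 and Code H-3 may not share an outer package.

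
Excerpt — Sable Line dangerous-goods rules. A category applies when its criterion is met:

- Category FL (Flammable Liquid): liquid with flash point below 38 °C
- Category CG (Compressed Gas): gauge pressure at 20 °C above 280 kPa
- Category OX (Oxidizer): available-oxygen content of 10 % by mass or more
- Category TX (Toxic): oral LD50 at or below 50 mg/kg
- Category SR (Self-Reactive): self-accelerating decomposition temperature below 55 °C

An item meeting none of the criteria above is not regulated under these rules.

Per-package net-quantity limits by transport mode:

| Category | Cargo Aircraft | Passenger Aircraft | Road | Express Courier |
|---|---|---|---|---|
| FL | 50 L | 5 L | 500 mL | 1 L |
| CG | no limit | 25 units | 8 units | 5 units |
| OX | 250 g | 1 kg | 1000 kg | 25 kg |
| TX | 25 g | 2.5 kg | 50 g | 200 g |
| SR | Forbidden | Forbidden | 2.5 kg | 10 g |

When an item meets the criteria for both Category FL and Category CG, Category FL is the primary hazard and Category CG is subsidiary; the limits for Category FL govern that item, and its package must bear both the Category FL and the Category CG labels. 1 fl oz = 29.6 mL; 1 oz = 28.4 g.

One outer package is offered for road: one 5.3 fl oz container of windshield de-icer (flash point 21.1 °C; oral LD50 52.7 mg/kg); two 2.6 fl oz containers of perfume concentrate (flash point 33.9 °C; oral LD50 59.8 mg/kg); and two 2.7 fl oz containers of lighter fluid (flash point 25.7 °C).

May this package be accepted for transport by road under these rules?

Yes

The windshield de-icer has flash point 21.1 °C, which is < 38 °C, so it is Category FL (Flammable Liquid).
The perfume concentrate has flash point 33.9 °C, which is < 38 °C, so it is Category FL (Flammable Liquid).
Flash point 25.7 °C meets the Category FL criterion (Flammable Liquid), so the lighter fluid is Category FL.
Total Category FL: (one 5.3 fl oz container = 156.88 mL) + (two 2.6 fl oz containers = 153.92 mL) + (two 2.7 fl oz containers = 159.84 mL) = 470.64 mL.
That is within the Category FL road limit of 500 mL.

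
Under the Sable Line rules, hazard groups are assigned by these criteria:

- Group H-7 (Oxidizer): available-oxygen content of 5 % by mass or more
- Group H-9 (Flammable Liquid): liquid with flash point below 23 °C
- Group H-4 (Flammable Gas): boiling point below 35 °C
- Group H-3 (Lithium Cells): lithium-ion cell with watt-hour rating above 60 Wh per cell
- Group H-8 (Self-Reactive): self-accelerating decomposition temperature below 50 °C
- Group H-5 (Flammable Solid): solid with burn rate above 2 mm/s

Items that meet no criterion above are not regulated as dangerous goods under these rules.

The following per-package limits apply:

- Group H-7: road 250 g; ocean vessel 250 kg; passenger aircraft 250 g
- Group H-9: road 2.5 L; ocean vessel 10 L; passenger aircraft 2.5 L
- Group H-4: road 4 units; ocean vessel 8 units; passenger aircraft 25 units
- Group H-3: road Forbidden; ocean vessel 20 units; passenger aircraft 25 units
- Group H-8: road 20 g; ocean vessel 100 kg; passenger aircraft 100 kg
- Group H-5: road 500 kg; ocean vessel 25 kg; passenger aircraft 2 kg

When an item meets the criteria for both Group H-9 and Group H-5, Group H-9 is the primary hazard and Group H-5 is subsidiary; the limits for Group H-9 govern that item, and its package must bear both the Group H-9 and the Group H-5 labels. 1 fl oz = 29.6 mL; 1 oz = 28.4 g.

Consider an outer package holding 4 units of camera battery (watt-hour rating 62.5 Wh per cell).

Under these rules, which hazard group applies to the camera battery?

The camera battery has watt-hour rating 62.5 Wh per cell, which is > 60 Wh per cell, so it is Group H-3 (Lithium Cells).

Group H-3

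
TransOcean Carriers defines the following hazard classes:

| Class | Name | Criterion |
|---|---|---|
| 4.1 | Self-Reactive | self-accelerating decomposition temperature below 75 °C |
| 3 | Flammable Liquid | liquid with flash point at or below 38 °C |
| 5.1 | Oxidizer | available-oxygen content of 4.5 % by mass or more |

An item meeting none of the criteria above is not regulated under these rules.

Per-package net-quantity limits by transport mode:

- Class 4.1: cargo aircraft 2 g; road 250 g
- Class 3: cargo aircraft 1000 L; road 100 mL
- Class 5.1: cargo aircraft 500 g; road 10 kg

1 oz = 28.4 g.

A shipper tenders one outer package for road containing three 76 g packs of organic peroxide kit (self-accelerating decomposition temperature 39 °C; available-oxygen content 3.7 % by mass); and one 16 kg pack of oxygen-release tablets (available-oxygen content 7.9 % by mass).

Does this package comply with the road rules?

Organic peroxide kit: self-accelerating decomposition temperature 39 °C < 75 °C → Class 4.1 (Self-Reactive).
Oxygen-release tablets: available-oxygen content 7.9 % by mass ≥ 4.5 % by mass → Class 5.1 (Oxidizer).
Class 5.1 quantity: 16 kg.
16 kg > 10 kg (road limit, Class 5.1) — over the limit.
Class 4.1 quantity: three 76 g packs = 228 g.
That is within the Class 4.1 road limit of 250 g.

No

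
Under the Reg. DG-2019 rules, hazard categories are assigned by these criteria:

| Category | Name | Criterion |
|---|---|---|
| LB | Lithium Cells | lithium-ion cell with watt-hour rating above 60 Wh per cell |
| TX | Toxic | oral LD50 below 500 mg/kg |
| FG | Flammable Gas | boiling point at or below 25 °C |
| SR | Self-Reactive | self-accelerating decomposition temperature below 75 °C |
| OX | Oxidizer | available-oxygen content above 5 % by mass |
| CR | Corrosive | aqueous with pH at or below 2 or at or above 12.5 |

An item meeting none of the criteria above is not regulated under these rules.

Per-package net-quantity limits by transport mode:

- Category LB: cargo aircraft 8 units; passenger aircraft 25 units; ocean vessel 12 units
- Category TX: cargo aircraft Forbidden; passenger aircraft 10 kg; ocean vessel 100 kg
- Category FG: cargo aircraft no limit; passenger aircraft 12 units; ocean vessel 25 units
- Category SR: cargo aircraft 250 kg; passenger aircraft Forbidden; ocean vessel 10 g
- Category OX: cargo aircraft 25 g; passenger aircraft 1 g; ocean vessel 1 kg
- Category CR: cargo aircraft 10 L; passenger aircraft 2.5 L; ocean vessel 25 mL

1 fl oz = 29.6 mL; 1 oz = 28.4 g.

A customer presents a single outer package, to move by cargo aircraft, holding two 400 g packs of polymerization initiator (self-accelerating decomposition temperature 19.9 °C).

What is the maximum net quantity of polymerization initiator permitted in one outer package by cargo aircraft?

The polymerization initiator has self-accelerating decomposition temperature 19.9 °C, which is < 75 °C, so it is Category SR (Self-Reactive).
The cargo aircraft limit for Category SR is 250 kg.

250 kg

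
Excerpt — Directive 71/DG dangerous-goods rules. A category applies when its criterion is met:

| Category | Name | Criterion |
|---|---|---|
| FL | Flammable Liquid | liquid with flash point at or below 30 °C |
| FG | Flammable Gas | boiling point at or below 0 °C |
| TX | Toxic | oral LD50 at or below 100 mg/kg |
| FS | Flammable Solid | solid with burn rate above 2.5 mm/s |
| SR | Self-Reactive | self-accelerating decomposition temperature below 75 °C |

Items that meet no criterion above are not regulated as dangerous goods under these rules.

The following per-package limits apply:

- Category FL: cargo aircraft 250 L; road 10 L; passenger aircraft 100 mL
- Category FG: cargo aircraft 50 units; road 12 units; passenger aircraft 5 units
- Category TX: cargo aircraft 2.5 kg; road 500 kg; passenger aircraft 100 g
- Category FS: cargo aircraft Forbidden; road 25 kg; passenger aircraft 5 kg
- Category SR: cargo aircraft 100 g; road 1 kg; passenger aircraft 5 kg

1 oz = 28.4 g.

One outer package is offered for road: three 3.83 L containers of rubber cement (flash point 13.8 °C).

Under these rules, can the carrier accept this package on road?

The rubber cement has flash point 13.8 °C, which is ≤ 30 °C, so it is Category FL (Flammable Liquid).
Category FL quantity: three 3.83 L containers = 11.49 L.
11.49 L exceeds the road limit of 10 L for Category FL.

No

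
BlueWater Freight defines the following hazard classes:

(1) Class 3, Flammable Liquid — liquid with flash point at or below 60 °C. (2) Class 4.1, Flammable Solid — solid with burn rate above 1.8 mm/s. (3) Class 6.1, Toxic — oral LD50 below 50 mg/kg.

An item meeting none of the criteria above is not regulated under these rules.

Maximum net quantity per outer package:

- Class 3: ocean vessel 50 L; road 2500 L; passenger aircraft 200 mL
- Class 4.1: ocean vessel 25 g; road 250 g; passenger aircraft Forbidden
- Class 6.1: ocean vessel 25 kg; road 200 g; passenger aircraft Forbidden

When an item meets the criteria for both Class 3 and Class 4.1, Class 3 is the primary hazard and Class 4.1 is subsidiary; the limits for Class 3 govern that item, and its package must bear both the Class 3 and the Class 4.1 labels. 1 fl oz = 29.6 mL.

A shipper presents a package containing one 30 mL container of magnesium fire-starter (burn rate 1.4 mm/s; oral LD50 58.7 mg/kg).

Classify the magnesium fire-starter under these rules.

Not regulated

burn rate 1.4 mm/s is not above 1.8 mm/s, so Class 4.1 does not apply.
oral LD50 58.7 mg/kg is not below 50 mg/kg, so Class 6.1 does not apply.
No criterion is met, so the item is not regulated.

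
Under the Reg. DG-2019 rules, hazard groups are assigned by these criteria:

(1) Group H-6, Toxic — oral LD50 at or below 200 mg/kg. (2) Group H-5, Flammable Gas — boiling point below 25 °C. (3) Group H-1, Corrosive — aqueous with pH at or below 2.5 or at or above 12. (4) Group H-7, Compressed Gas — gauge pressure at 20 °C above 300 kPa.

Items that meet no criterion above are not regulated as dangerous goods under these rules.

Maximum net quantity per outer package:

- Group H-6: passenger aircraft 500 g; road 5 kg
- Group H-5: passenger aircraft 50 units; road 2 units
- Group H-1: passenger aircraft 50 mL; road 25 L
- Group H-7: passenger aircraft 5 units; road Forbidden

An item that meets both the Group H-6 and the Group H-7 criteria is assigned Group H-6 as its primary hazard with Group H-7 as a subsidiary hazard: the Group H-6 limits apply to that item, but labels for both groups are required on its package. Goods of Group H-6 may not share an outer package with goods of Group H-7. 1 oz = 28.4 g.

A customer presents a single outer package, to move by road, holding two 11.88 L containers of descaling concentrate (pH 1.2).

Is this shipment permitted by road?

Yes

With pH 1.2 (≤ 2.5), the descaling concentrate falls in Group H-1.
Group H-1 quantity: two 11.88 L containers = 23.76 L.
23.76 L is within the road limit of 25 L for Group H-1.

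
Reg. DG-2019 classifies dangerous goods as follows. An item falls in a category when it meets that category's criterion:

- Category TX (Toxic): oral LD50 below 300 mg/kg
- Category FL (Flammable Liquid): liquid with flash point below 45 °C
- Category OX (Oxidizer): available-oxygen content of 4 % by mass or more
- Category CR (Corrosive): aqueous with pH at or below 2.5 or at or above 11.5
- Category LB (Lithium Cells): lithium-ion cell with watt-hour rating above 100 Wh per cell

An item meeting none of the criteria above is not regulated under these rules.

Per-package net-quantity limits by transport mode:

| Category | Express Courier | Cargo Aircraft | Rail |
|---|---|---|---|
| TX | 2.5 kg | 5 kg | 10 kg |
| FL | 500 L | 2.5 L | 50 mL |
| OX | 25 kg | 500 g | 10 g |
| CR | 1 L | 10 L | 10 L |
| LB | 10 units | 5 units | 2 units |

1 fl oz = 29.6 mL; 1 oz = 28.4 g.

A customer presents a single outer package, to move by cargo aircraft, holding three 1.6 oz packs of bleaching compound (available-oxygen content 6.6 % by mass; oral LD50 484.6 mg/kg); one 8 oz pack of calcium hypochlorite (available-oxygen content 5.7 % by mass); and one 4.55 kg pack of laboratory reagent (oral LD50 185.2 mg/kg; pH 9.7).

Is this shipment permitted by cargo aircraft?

Yes

Bleaching compound: available-oxygen content 6.6 % by mass ≥ 4 % by mass → Category OX (Oxidizer).
The calcium hypochlorite has available-oxygen content 5.7 % by mass, which is ≥ 4 % by mass, so it is Category OX (Oxidizer).
Laboratory reagent: oral LD50 185.2 mg/kg < 300 mg/kg → Category TX (Toxic).
Category OX net quantity: (three 1.6 oz packs = 136.32 g) + (one 8 oz pack = 227.2 g) = 363.52 g.
363.52 g ≤ 500 g (cargo aircraft limit, Category OX) — within limit.
Category TX quantity: 4.55 kg.
4.55 kg is within the cargo aircraft limit of 5 kg for Category TX.
Every hazard category is within its cargo aircraft limit and no segregation rule is violated.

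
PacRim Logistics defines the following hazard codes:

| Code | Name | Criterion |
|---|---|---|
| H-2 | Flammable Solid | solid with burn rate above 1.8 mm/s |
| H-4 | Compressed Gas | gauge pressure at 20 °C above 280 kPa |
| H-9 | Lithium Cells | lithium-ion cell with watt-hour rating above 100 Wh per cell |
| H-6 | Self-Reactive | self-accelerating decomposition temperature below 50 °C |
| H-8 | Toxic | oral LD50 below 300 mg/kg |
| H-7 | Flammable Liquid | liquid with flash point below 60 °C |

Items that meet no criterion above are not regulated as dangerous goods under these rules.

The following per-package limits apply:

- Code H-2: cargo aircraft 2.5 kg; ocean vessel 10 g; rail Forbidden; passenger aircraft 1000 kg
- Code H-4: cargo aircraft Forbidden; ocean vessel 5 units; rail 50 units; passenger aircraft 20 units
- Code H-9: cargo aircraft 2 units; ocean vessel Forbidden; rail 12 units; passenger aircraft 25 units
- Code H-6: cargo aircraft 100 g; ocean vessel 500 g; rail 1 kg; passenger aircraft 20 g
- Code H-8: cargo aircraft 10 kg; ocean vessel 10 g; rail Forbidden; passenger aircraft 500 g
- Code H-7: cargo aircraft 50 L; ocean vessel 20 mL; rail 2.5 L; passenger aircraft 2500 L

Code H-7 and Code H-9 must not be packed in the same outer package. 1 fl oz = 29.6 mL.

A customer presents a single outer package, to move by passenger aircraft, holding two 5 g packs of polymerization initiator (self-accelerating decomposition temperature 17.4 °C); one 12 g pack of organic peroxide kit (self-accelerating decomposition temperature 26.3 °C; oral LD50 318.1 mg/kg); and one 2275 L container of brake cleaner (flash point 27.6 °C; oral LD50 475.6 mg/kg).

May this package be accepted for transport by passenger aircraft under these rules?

Self-accelerating decomposition temperature 17.4 °C meets the Code H-6 criterion (Self-Reactive), so the polymerization initiator is Code H-6.
The organic peroxide kit has self-accelerating decomposition temperature 26.3 °C, which is < 50 °C, so it is Code H-6 (Self-Reactive).
The brake cleaner has flash point 27.6 °C, which is < 60 °C, so it is Code H-7 (Flammable Liquid).
Total Code H-6: (two 5 g packs = 10 g) + 12 g = 22 g.
That exceeds the Code H-6 passenger aircraft limit of 20 g.
Code H-7 quantity: 2275 L.
2275 L ≤ 2500 L (passenger aircraft limit, Code H-7) — within limit.
The segregation rule (Code H-7 with Code H-9) does not apply to Code H-6 with Code H-7.

No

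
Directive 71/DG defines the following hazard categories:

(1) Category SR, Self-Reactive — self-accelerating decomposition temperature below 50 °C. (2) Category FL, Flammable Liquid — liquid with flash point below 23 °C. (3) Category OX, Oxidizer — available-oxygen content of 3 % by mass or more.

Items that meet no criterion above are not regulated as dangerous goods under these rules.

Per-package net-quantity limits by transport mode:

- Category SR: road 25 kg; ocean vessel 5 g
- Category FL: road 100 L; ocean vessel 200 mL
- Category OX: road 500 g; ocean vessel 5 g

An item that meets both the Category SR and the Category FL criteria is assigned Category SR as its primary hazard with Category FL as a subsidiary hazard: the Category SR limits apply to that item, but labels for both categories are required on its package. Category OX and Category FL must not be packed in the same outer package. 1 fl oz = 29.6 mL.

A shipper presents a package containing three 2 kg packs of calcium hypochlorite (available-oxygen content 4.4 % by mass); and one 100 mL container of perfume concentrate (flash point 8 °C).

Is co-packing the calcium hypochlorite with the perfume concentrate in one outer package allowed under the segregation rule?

No

Available-oxygen content 4.4 % by mass meets the Category OX criterion (Oxidizer), so the calcium hypochlorite is Category OX.
With flash point 8 °C (< 23 °C), the perfume concentrate falls in Category FL.
Category OX and Category FL may not share an outer package.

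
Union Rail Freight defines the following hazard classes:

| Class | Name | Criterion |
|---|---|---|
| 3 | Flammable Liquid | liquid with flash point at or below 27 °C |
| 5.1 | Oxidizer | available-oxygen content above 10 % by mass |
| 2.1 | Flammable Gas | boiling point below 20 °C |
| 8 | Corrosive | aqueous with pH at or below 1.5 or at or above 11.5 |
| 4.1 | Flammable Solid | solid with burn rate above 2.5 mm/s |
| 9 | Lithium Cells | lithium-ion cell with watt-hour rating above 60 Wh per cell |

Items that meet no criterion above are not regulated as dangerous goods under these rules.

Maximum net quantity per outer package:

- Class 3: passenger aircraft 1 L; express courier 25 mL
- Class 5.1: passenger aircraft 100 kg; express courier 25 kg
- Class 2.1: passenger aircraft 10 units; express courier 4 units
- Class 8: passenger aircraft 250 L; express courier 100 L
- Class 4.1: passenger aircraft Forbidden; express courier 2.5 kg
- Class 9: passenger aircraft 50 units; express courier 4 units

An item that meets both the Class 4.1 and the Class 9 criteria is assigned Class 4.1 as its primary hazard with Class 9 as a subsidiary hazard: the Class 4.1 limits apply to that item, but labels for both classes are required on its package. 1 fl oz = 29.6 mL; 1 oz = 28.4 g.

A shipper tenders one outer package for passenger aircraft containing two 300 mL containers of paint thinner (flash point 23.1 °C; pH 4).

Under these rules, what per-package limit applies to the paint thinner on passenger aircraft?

1 L

With flash point 23.1 °C (≤ 27 °C), the paint thinner falls in Class 3.
The passenger aircraft limit for Class 3 is 1 L.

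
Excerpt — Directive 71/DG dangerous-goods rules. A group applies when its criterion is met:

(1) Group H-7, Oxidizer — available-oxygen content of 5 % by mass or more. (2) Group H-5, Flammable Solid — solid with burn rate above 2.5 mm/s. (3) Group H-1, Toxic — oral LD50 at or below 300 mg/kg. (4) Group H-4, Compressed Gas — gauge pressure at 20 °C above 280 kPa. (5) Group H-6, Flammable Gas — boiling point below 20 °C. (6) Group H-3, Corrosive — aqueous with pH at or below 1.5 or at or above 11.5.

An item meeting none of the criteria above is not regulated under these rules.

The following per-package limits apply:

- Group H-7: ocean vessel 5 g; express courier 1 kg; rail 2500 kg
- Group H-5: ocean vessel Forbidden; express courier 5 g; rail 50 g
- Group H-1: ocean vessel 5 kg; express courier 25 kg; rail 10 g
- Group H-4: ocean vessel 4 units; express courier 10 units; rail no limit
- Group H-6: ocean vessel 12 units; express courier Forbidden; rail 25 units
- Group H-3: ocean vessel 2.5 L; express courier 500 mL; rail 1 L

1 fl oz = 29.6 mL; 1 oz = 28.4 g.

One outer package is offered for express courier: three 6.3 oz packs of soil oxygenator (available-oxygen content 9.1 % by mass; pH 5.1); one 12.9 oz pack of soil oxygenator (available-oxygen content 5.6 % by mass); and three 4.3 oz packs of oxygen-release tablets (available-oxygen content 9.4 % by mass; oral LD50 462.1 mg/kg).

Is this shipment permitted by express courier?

No

The soil oxygenator has available-oxygen content 9.1 % by mass, which is ≥ 5 % by mass, so it is Group H-7 (Oxidizer).
With available-oxygen content 5.6 % by mass (≥ 5 % by mass), the soil oxygenator falls in Group H-7.
Available-oxygen content 9.4 % by mass meets the Group H-7 criterion (Oxidizer), so the oxygen-release tablets are Group H-7.
Group H-7 net quantity: (three 6.3 oz packs = 536.76 g) + (one 12.9 oz pack = 366.36 g) + (three 4.3 oz packs = 366.36 g) = 1269.48 g.
1269.48 g > 1 kg (express courier limit, Group H-7) — over the limit.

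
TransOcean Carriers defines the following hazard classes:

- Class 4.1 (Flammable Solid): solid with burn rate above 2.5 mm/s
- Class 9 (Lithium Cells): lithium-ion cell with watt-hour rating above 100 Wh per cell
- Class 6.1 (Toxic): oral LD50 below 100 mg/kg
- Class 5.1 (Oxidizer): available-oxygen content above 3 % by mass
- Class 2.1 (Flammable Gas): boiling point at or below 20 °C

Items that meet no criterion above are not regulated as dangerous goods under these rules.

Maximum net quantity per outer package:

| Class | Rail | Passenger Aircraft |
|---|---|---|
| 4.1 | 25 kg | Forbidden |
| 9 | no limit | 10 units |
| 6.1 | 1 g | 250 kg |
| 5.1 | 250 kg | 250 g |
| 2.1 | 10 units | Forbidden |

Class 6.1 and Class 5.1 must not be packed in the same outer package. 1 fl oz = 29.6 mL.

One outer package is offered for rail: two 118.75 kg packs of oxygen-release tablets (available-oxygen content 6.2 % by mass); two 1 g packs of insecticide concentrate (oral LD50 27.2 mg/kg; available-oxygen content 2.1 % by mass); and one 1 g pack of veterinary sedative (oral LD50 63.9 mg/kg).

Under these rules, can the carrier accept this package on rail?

Oxygen-release tablets: available-oxygen content 6.2 % by mass > 3 % by mass → Class 5.1 (Oxidizer).
Insecticide concentrate: oral LD50 27.2 mg/kg < 100 mg/kg → Class 6.1 (Toxic).
The veterinary sedative has oral LD50 63.9 mg/kg, which is < 100 mg/kg, so it is Class 6.1 (Toxic).
Total Class 6.1: (two 1 g packs = 2 g) + 1 g = 3 g.
That exceeds the Class 6.1 rail limit of 1 g.
Class 5.1 quantity: two 118.75 kg packs = 237.5 kg.
237.5 kg is within the rail limit of 250 kg for Class 5.1.
Class 6.1 and Class 5.1 may not share an outer package.

No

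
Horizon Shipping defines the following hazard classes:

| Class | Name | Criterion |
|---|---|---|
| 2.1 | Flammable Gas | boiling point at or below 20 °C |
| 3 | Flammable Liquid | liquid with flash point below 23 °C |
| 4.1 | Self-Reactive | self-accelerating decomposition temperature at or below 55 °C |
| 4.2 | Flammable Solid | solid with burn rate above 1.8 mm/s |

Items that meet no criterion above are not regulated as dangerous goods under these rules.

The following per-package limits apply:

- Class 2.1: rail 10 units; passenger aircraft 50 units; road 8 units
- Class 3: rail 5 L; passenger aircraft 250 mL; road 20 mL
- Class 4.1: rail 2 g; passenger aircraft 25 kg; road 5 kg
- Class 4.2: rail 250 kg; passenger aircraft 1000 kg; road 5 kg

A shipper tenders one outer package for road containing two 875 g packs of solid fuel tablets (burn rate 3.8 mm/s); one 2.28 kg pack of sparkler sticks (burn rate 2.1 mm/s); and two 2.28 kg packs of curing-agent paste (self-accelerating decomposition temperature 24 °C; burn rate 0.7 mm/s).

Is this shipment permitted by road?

Yes

The solid fuel tablets have burn rate 3.8 mm/s, which is > 1.8 mm/s, so they are Class 4.2 (Flammable Solid).
The sparkler sticks have burn rate 2.1 mm/s, which is > 1.8 mm/s, so they are Class 4.2 (Flammable Solid).
The curing-agent paste has self-accelerating decomposition temperature 24 °C, which is ≤ 55 °C, so it is Class 4.1 (Self-Reactive).
Class 4.2 net quantity: (two 875 g packs = 1.75 kg) + 2.28 kg = 4.03 kg.
4.03 kg is within the road limit of 5 kg for Class 4.2.
Class 4.1 quantity: two 2.28 kg packs = 4.56 kg.
4.56 kg is within the road limit of 5 kg for Class 4.1.
Every hazard class is within its road limit and no segregation rule is violated.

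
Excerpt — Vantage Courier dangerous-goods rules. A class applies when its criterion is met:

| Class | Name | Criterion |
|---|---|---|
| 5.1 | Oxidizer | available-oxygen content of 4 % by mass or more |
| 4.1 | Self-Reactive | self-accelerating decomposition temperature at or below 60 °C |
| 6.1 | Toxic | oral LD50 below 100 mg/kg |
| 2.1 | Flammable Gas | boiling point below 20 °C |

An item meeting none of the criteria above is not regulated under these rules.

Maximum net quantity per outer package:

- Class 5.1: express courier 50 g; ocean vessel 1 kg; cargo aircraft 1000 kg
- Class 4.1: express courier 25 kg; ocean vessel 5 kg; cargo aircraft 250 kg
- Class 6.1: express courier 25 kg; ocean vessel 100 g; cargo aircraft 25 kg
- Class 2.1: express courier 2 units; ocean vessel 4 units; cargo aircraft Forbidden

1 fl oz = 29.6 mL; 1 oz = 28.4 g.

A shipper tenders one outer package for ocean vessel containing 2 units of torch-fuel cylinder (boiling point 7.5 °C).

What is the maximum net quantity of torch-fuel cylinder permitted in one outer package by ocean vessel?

Torch-fuel cylinder: boiling point 7.5 °C < 20 °C → Class 2.1 (Flammable Gas).
The ocean vessel limit for Class 2.1 is 4 units.

4 units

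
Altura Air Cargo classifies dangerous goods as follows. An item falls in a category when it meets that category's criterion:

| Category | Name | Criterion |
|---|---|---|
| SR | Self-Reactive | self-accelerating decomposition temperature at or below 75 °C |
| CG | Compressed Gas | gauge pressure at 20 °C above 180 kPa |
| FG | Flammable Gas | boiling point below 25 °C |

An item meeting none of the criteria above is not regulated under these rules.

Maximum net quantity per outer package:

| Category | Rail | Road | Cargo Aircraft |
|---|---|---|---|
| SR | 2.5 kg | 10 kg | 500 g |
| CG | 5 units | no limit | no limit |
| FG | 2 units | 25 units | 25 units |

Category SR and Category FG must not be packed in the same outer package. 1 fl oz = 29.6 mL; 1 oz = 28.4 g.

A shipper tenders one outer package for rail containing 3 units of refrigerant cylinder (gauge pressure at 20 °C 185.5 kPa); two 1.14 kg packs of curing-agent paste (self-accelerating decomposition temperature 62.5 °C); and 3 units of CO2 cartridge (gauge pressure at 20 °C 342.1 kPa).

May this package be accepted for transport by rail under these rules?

No

Gauge pressure at 20 °C 185.5 kPa meets the Category CG criterion (Compressed Gas), so the refrigerant cylinder is Category CG.
With self-accelerating decomposition temperature 62.5 °C (≤ 75 °C), the curing-agent paste falls in Category SR.
CO2 cartridge: gauge pressure at 20 °C 342.1 kPa > 180 kPa → Category CG (Compressed Gas).
Total Category CG: 3 units + 3 units = 6 units.
6 units > 5 units (rail limit, Category CG) — over the limit.
Category SR quantity: two 1.14 kg packs = 2.28 kg.
2.28 kg ≤ 2.5 kg (rail limit, Category SR) — within limit.
The segregation rule (Category SR with Category FG) does not apply to Category CG with Category SR.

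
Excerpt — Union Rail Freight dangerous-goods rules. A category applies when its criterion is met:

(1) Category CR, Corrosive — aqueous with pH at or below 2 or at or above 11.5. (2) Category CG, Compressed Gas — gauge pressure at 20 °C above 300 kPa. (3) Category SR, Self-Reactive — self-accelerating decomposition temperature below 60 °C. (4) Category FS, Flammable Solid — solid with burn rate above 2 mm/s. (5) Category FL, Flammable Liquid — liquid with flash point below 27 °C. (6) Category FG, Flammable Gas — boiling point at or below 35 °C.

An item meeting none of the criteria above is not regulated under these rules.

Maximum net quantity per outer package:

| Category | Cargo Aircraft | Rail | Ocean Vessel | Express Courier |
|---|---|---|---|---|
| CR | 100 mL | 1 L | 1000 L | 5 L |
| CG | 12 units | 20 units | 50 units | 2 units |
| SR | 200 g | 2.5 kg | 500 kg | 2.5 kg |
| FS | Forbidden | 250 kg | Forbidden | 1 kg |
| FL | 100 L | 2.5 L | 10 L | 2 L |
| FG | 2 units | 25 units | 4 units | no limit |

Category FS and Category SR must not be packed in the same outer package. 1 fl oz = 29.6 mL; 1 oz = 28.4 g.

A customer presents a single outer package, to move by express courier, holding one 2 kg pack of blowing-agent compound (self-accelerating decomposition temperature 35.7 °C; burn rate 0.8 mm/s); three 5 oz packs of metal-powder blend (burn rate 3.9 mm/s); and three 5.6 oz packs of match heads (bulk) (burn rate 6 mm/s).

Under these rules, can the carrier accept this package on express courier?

With self-accelerating decomposition temperature 35.7 °C (< 60 °C), the blowing-agent compound falls in Category SR.
Burn rate 3.9 mm/s meets the Category FS criterion (Flammable Solid), so the metal-powder blend is Category FS.
Burn rate 6 mm/s meets the Category FS criterion (Flammable Solid), so the match heads (bulk) are Category FS.
Category FS net quantity: (three 5 oz packs = 426 g) + (three 5.6 oz packs = 477.12 g) = 903.12 g.
903.12 g ≤ 1 kg (express courier limit, Category FS) — within limit.
Category SR quantity: 2 kg.
That is within the Category SR express courier limit of 2.5 kg.
Category FS and Category SR may not share an outer package.

No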